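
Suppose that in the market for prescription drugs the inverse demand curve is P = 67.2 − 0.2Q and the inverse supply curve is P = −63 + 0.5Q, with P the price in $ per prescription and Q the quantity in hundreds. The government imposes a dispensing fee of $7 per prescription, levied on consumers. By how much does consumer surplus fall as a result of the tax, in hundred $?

Rewrite in direct form: Qd = 336 − 5P and Qs = 2P + 126.
Before the tax: set 336 − 5P = 2P + 126 → P* = $30, Q* = 186.
With the tax collected from consumers, demand (in seller-price terms) shifts: Qd = 336 − 5(P + 7).
New equilibrium: consumers pay $32, producers receive $25, Q = 176. (Wedge: Pb − Ps = 7.)
ΔCS is the trapezoid between Q = 176 and Q = 186 of height $2: ½ · (186 + 176) · 2 = $362.

Consumer surplus falls by $362 hundred.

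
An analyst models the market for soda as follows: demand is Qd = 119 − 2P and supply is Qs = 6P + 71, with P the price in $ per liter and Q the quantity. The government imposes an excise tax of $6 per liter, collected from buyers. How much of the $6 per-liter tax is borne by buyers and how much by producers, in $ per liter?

Before the tax: set 119 − 2P = 6P + 71 → P* = $6, Q* = 107.
With the tax collected from buyers, demand (in seller-price terms) shifts: Qd = 119 − 2(P + 6).
Solving gives Q = 98 with buyers paying $10.5 and producers receiving $4.5 (the $6 wedge).
Burden on buyers: $4.5; on producers: $1.5. (They sum to $6.)

Buyers bear $4.5 per liter; producers bear $1.5 per liter.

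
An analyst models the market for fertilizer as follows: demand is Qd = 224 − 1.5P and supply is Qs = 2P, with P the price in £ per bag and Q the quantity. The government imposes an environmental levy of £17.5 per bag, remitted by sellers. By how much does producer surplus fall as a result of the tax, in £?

Without the tax, 224 − 1.5P = 2P gives 3.5P = 224, so P* = £64 and Q* = 128.
With the tax collected from sellers, supply shifts: Qs = 2(P − 17.5).
Solving gives Q = 113 with buyers paying £74 and sellers receiving £56.5 (the £17.5 wedge).
ΔPS is the trapezoid between Q = 113 and Q = 128 of height £7.5: ½ · (128 + 113) · 7.5 = £903.75.

Producer surplus falls by £903.75.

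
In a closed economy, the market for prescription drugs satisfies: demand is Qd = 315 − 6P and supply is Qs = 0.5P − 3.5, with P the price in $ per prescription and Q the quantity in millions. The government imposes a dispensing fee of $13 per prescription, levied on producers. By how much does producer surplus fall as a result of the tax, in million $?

Before the tax: set 315 − 6P = 0.5P − 3.5 → P* = $49, Q* = 21.
With the tax collected from producers, supply shifts: Qs = 0.5(P − 13) − 3.5.
Solving gives Q = 15 with consumers paying $50 and producers receiving $37 (the $13 wedge).
ΔPS is the trapezoid between Q = 15 and Q = 21 of height $12: ½ · (21 + 15) · 12 = $216.

Producer surplus falls by $216 million.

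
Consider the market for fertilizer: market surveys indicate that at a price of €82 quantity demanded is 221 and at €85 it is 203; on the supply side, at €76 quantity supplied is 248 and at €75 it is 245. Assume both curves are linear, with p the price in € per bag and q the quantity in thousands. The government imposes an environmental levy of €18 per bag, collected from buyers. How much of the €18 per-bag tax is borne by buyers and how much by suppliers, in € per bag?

Buyers bear €6 per bag; suppliers bear €12 per bag.

Demand slope: (203 − 221)/(85 − 82) = -6, so qd = 713 − 6p.
Supply slope: (245 − 248)/(75 − 76) = 3, so qs = 3p + 20.
Without the tax, 713 − 6p = 3p + 20 gives 9p = 693, so p* = €77 and q* = 251.
With the tax collected from buyers, demand (in seller-price terms) shifts: qd = 713 − 6(p + 18).
Solving gives q = 215 with buyers paying €83 and suppliers receiving €65 (the €18 wedge).
Burden on buyers: €6; on suppliers: €12. (They sum to €18.)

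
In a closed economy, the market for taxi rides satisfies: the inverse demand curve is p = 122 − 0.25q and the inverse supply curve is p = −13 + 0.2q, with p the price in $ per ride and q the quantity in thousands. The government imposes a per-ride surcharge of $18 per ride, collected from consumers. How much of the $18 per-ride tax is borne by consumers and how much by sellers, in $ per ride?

Consumers bear $10 per ride; sellers bear $8 per ride.

Inverting to q(p) form: qd = 488 − 4p; qs = 5p + 65.
Without the tax, 488 − 4p = 5p + 65 gives 9p = 423, so p* = $47 and q* = 300.
With the tax collected from consumers, demand (in seller-price terms) shifts: qd = 488 − 4(p + 18).
New equilibrium: consumers pay $57, sellers receive $39, q = 260. (Wedge: pb − ps = 18.)
Burden on consumers: $10; on sellers: $8. (They sum to $18.)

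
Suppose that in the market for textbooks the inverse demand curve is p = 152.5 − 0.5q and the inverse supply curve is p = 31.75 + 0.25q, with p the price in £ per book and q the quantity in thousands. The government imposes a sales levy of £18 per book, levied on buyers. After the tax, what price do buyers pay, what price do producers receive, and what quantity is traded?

Buyers pay £84; producers receive £66; quantity = 137.

Inverting to q(p) form: qd = 305 − 2p; qs = 4p − 127.
Without the tax, 305 − 2p = 4p − 127 gives 6p = 432, so p* = £72 and q* = 161.
With the tax collected from buyers, demand (in seller-price terms) shifts: qd = 305 − 2(p + 18).
Solving gives q = 137 with buyers paying £84 and producers receiving £66 (the £18 wedge).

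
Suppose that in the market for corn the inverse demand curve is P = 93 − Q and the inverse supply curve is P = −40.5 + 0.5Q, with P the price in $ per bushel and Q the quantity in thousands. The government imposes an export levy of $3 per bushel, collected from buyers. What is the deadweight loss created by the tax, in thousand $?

Deadweight loss = $3 thousand.

Inverting to Q(P) form: Qd = 93 − P; Qs = 2P + 81.
Before the tax: set 93 − P = 2P + 81 → P* = $4, Q* = 89.
With the tax collected from buyers, demand (in seller-price terms) shifts: Qd = 93 − (P + 3).
New equilibrium: buyers pay $6, producers receive $3, Q = 87. (Wedge: Pb − Ps = 3.)
Quantity falls by |ΔQ| = |89 − 87| = 2.
DWL = ½ · t · |ΔQ| = ½ · 3 · 2 = $3.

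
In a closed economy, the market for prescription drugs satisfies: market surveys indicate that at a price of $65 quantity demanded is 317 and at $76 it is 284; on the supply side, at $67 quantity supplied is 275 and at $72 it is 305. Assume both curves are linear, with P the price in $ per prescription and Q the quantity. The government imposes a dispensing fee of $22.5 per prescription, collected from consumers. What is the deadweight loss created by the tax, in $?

Demand slope: (284 − 317)/(76 − 65) = -3, so Qd = 512 − 3P.
Supply slope: (305 − 275)/(72 − 67) = 6, so Qs = 6P − 127.
Without the tax, 512 − 3P = 6P − 127 gives 9P = 639, so P* = $71 and Q* = 299.
With the tax collected from consumers, demand (in seller-price terms) shifts: Qd = 512 − 3(P + 22.5).
New equilibrium: consumers pay $86, producers receive $63.5, Q = 254. (Wedge: Pb − Ps = 22.5.)
Quantity falls by |ΔQ| = |299 − 254| = 45.
DWL = ½ · t · |ΔQ| = ½ · 22.5 · 45 = $506.25.

Deadweight loss = $506.25.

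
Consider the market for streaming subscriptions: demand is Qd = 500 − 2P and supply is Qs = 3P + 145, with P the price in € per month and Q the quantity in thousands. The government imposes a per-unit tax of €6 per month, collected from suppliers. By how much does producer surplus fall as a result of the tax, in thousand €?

Before the tax: set 500 − 2P = 3P + 145 → P* = €71, Q* = 358.
With the tax collected from suppliers, supply shifts: Qs = 3(P − 6) + 145.
New equilibrium: buyers pay €74.6, suppliers receive €68.6, Q = 350.8. (Wedge: Pb − Ps = 6.)
ΔPS is the trapezoid between Q = 350.8 and Q = 358 of height €2.4: ½ · (358 + 350.8) · 2.4 = €850.56.

Producer surplus falls by €850.56 thousand.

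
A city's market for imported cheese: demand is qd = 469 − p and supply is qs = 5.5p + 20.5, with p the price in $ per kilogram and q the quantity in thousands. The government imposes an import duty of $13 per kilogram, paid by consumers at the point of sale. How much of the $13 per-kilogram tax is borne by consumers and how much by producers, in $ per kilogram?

Before the tax: set 469 − p = 5.5p + 20.5 → p* = $69, q* = 400.
With the tax collected from consumers, demand (in seller-price terms) shifts: qd = 469 − (p + 13).
New equilibrium: consumers pay $80, producers receive $67, q = 389. (Wedge: pb − ps = 13.)
Burden on consumers: $11; on producers: $2. (They sum to $13.)
The less price-elastic side of the market bears the larger share of a per-unit tax.

Consumers bear $11 per kilogram; producers bear $2 per kilogram.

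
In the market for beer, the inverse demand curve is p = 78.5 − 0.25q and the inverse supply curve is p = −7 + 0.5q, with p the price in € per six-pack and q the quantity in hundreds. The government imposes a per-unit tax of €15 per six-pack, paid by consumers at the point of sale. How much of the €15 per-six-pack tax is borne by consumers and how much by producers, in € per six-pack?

Rewrite in direct form: qd = 314 − 4p and qs = 2p + 14.
Without the tax, 314 − 4p = 2p + 14 gives 6p = 300, so p* = €50 and q* = 114.
With the tax collected from consumers, demand (in seller-price terms) shifts: qd = 314 − 4(p + 15).
Solving gives q = 94 with consumers paying €55 and producers receiving €40 (the €15 wedge).
Burden on consumers: €5; on producers: €10. (They sum to €15.)

Consumers bear €5 per six-pack; producers bear €10 per six-pack.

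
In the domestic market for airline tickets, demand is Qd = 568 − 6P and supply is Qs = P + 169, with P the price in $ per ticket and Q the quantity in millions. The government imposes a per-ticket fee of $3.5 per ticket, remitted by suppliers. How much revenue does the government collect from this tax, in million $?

Tax revenue = $780.5 million.

Without the tax, 568 − 6P = P + 169 gives 7P = 399, so P* = $57 and Q* = 226.
With the tax collected from suppliers, supply shifts: Qs = (P − 3.5) + 169.
New equilibrium: consumers pay $57.5, suppliers receive $54, Q = 223. (Wedge: Pb − Ps = 3.5.)
Revenue = t · Q = 3.5 · 223 = $780.5.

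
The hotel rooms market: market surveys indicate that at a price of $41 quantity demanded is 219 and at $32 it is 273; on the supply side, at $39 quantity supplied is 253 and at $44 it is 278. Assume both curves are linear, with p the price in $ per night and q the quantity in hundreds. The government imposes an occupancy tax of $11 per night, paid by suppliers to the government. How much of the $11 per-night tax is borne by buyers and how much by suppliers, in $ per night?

Demand slope: (273 − 219)/(32 − 41) = -6, so qd = 465 − 6p.
Supply slope: (278 − 253)/(44 − 39) = 5, so qs = 5p + 58.
Before the tax: set 465 − 6p = 5p + 58 → p* = $37, q* = 243.
With the tax collected from suppliers, supply shifts: qs = 5(p − 11) + 58.
Solving gives q = 213 with buyers paying $42 and suppliers receiving $31 (the $11 wedge).
Burden on buyers: $5; on suppliers: $6. (They sum to $11.)
The less price-elastic side of the market bears the larger share of a per-unit tax.

Buyers bear $5 per night; suppliers bear $6 per night.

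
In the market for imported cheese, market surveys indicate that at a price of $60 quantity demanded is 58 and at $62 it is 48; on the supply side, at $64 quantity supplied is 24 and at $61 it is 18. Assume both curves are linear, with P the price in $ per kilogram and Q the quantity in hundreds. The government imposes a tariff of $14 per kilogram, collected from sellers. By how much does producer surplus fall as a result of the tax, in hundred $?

Producer surplus falls by $180 hundred.

Demand slope: (48 − 58)/(62 − 60) = -5, so Qd = 358 − 5P.
Supply slope: (18 − 24)/(61 − 64) = 2, so Qs = 2P − 104.
Before the tax: set 358 − 5P = 2P − 104 → P* = $66, Q* = 28.
With the tax collected from sellers, supply shifts: Qs = 2(P − 14) − 104.
New equilibrium: consumers pay $70, sellers receive $56, Q = 8. (Wedge: Pb − Ps = 14.)
ΔPS is the trapezoid between Q = 8 and Q = 28 of height $10: ½ · (28 + 8) · 10 = $180.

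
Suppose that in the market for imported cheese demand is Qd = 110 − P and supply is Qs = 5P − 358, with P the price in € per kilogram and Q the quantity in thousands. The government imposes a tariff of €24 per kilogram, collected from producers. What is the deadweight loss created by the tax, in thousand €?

Without the tax, 110 − P = 5P − 358 gives 6P = 468, so P* = €78 and Q* = 32.
With the tax collected from producers, supply shifts: Qs = 5(P − 24) − 358.
Solving gives Q = 12 with consumers paying €98 and producers receiving €74 (the €24 wedge).
Quantity falls by |ΔQ| = |32 − 12| = 20.
DWL = ½ · t · |ΔQ| = ½ · 24 · 20 = €240.

Deadweight loss = €240 thousand.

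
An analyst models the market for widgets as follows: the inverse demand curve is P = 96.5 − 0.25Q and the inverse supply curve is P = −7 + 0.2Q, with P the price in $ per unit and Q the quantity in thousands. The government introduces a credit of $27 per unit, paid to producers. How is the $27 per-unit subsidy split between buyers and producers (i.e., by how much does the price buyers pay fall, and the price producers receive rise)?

Rewrite in direct form: Qd = 386 − 4P and Qs = 5P + 35.
Without the subsidy, 386 − 4P = 5P + 35 gives 9P = 351, so P* = $39 and Q* = 230.
With a per-unit subsidy paid to producers, each receives P + 27 per unit sold, so supply becomes Qs = 5(P + 27) + 35.
Solving gives Q = 290 with buyers paying $24 and producers receiving $51 (the $27 wedge).
Gain to buyers: $15; to producers: $12. (They sum to $27.)

Buyers gain $15 per unit; producers gain $12 per unit.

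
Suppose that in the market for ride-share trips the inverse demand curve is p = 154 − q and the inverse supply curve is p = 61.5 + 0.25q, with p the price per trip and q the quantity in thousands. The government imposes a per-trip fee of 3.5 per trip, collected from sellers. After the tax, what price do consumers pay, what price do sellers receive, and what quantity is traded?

Inverting to q(p) form: qd = 154 − p; qs = 4p − 246.
Before the tax: set 154 − p = 4p − 246 → p* = 80, q* = 74.
With the tax collected from sellers, supply shifts: qs = 4(p − 3.5) − 246.
New equilibrium: consumers pay 82.8, sellers receive 79.3, q = 71.2. (Wedge: pb − ps = 3.5.)

Consumers pay 82.8; sellers receive 79.3; quantity = 71.2.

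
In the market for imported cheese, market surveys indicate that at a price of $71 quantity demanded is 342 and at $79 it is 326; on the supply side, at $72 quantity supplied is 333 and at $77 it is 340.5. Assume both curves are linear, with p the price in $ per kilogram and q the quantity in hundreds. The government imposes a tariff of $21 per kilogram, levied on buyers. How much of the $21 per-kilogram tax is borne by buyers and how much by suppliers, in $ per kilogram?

Demand slope: (326 − 342)/(79 − 71) = -2, so qd = 484 − 2p.
Supply slope: (340.5 − 333)/(77 − 72) = 1.5, so qs = 1.5p + 225.
Before the tax: set 484 − 2p = 1.5p + 225 → p* = $74, q* = 336.
With the tax collected from buyers, demand (in seller-price terms) shifts: qd = 484 − 2(p + 21).
New equilibrium: buyers pay $83, suppliers receive $62, q = 318. (Wedge: pb − ps = 21.)
Burden on buyers: $9; on suppliers: $12. (They sum to $21.)
The less price-elastic side of the market bears the larger share of a per-unit tax.

Buyers bear $9 per kilogram; suppliers bear $12 per kilogram.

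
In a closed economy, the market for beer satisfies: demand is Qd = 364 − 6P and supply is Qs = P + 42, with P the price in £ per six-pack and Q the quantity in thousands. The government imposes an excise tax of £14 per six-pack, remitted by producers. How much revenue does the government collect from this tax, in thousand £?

Before the tax: set 364 − 6P = P + 42 → P* = £46, Q* = 88.
With the tax collected from producers, supply shifts: Qs = (P − 14) + 42.
Solving gives Q = 76 with buyers paying £48 and producers receiving £34 (the £14 wedge).
Revenue = t · Q = 14 · 76 = £1064.

Tax revenue = £1064 thousand.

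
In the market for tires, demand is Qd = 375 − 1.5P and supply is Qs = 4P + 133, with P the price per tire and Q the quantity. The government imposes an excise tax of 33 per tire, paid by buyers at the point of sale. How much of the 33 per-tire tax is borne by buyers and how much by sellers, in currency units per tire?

Without the tax, 375 − 1.5P = 4P + 133 gives 5.5P = 242, so P* = 44 and Q* = 309.
With the tax collected from buyers, demand (in seller-price terms) shifts: Qd = 375 − 1.5(P + 33).
New equilibrium: buyers pay 68, sellers receive 35, Q = 273. (Wedge: Pb − Ps = 33.)
Burden on buyers: 24; on sellers: 9. (They sum to 33.)
The less price-elastic side of the market bears the larger share of a per-unit tax.

Buyers bear 24 per tire; sellers bear 9 per tire.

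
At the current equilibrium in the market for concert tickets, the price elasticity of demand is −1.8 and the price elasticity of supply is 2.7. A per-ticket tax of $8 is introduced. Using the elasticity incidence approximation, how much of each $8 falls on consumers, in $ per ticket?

Consumers bear ≈ $4.8 per ticket.

Incidence ratio: consumers' share ≈ εs / (εs + |εd|) = 2.7 / (2.7 + 1.8) = 0.6.
So consumers bear ≈ 0.6 × $8 = $4.8; sellers bear $3.2.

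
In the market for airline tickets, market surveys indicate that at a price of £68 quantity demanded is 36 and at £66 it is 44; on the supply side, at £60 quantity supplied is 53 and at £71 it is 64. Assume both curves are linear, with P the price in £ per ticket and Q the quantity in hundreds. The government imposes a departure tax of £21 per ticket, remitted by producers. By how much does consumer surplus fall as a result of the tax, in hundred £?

Demand slope: (44 − 36)/(66 − 68) = -4, so Qd = 308 − 4P.
Supply slope: (64 − 53)/(71 − 60) = 1, so Qs = P − 7.
Without the tax, 308 − 4P = P − 7 gives 5P = 315, so P* = £63 and Q* = 56.
With the tax collected from producers, supply shifts: Qs = (P − 21) − 7.
New equilibrium: buyers pay £67.2, producers receive £46.2, Q = 39.2. (Wedge: Pb − Ps = 21.)
ΔCS is the trapezoid between Q = 39.2 and Q = 56 of height £4.2: ½ · (56 + 39.2) · 4.2 = £199.92.

Consumer surplus falls by £199.92 hundred.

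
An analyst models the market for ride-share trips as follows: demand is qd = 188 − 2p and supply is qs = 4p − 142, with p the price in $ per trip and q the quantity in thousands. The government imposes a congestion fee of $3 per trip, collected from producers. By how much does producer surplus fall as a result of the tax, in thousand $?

Before the tax: set 188 − 2p = 4p − 142 → p* = $55, q* = 78.
With the tax collected from producers, supply shifts: qs = 4(p − 3) − 142.
New equilibrium: buyers pay $57, producers receive $54, q = 74. (Wedge: pb − ps = 3.)
ΔPS is the trapezoid between Q = 74 and Q = 78 of height $1: ½ · (78 + 74) · 1 = $76.

Producer surplus falls by $76 thousand.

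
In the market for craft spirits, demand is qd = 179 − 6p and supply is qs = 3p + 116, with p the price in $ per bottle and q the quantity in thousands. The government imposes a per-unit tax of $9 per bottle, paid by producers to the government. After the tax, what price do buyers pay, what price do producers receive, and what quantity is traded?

Before the tax: set 179 − 6p = 3p + 116 → p* = $7, q* = 137.
With the tax collected from producers, supply shifts: qs = 3(p − 9) + 116.
New equilibrium: buyers pay $10, producers receive $1, q = 119. (Wedge: pb − ps = 9.)
The less price-elastic side of the market bears the larger share of a per-unit tax.

Buyers pay $10; producers receive $1; quantity = 119.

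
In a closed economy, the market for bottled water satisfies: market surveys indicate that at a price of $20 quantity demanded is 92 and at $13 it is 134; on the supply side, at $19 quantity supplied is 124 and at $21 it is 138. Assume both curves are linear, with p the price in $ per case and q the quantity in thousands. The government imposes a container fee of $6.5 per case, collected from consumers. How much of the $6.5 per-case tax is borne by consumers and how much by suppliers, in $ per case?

Consumers bear $3.5 per case; suppliers bear $3 per case.

Demand slope: (134 − 92)/(13 − 20) = -6, so qd = 212 − 6p.
Supply slope: (138 − 124)/(21 − 19) = 7, so qs = 7p − 9.
Before the tax: set 212 − 6p = 7p − 9 → p* = $17, q* = 110.
With the tax collected from consumers, demand (in seller-price terms) shifts: qd = 212 − 6(p + 6.5).
New equilibrium: consumers pay $20.5, suppliers receive $14, q = 89. (Wedge: pb − ps = 6.5.)
Burden on consumers: $3.5; on suppliers: $3. (They sum to $6.5.)
The less price-elastic side of the market bears the larger share of a per-unit tax.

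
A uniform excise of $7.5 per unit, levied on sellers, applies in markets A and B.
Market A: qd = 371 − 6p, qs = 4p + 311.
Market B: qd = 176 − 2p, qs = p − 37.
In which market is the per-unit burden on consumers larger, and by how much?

Market A: pre-tax p* = $6, q* = 335; post-tax q = 317; per-unit burden on consumers = $3.
Market B: pre-tax p* = $71, q* = 34; post-tax q = 29; per-unit burden on consumers = $2.5.
Difference: $3 vs $2.5 → market A is larger by $0.5.

Market A, by $0.5.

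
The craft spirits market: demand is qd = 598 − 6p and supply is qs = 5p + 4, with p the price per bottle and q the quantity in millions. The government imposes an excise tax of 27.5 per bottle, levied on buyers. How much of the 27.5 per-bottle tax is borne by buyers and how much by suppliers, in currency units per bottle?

Buyers bear 12.5 per bottle; suppliers bear 15 per bottle.

Without the tax, 598 − 6p = 5p + 4 gives 11p = 594, so p* = 54 and q* = 274.
With the tax collected from buyers, demand (in seller-price terms) shifts: qd = 598 − 6(p + 27.5).
Solving gives q = 199 with buyers paying 66.5 and suppliers receiving 39 (the 27.5 wedge).
Burden on buyers: 12.5; on suppliers: 15. (They sum to 27.5.)
The less price-elastic side of the market bears the larger share of a per-unit tax.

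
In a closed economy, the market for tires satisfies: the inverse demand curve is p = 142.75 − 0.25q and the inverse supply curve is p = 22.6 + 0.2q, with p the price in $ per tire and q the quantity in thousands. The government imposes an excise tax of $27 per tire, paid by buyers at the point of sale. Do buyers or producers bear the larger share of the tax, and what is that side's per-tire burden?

Rewrite in direct form: qd = 571 − 4p and qs = 5p − 113.
Before the tax: set 571 − 4p = 5p − 113 → p* = $76, q* = 267.
With the tax collected from buyers, demand (in seller-price terms) shifts: qd = 571 − 4(p + 27).
Solving gives q = 207 with buyers paying $91 and producers receiving $64 (the $27 wedge).
Per-tire burden: buyers $15, producers $12.
Buyers take the larger share because demand is less price-elastic here (demand slope 4 vs supply slope 5).

Buyers bear the larger share: $15 per tire.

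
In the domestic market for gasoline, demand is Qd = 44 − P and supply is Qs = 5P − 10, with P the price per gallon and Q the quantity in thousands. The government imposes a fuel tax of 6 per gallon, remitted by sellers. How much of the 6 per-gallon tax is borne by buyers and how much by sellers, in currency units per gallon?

Buyers bear 5 per gallon; sellers bear 1 per gallon.

Before the tax: set 44 − P = 5P − 10 → P* = 9, Q* = 35.
With the tax collected from sellers, supply shifts: Qs = 5(P − 6) − 10.
Solving gives Q = 30 with buyers paying 14 and sellers receiving 8 (the 6 wedge).
Burden on buyers: 5; on sellers: 1. (They sum to 6.)
The less price-elastic side of the market bears the larger share of a per-unit tax.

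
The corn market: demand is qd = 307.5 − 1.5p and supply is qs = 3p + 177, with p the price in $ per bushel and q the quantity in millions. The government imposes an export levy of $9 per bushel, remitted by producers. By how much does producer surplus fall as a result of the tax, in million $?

Before the tax: set 307.5 − 1.5p = 3p + 177 → p* = $29, q* = 264.
With the tax collected from producers, supply shifts: qs = 3(p − 9) + 177.
New equilibrium: consumers pay $35, producers receive $26, q = 255. (Wedge: pb − ps = 9.)
ΔPS is the trapezoid between Q = 255 and Q = 264 of height $3: ½ · (264 + 255) · 3 = $778.5.

Producer surplus falls by $778.5 million.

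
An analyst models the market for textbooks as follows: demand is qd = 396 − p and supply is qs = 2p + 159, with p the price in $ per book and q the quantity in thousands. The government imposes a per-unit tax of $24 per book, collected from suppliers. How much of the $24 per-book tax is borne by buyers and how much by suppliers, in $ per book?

Buyers bear $16 per book; suppliers bear $8 per book.

Before the tax: set 396 − p = 2p + 159 → p* = $79, q* = 317.
With the tax collected from suppliers, supply shifts: qs = 2(p − 24) + 159.
New equilibrium: buyers pay $95, suppliers receive $71, q = 301. (Wedge: pb − ps = 24.)
Burden on buyers: $16; on suppliers: $8. (They sum to $24.)
The less price-elastic side of the market bears the larger share of a per-unit tax.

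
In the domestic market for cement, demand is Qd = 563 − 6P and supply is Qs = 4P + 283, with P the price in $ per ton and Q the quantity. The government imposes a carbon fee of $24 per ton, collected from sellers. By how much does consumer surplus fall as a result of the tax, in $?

Consumer surplus falls by $3515.52.

Before the tax: set 563 − 6P = 4P + 283 → P* = $28, Q* = 395.
With the tax collected from sellers, supply shifts: Qs = 4(P − 24) + 283.
Solving gives Q = 337.4 with consumers paying $37.6 and sellers receiving $13.6 (the $24 wedge).
ΔCS is the trapezoid between Q = 337.4 and Q = 395 of height $9.6: ½ · (395 + 337.4) · 9.6 = $3515.52.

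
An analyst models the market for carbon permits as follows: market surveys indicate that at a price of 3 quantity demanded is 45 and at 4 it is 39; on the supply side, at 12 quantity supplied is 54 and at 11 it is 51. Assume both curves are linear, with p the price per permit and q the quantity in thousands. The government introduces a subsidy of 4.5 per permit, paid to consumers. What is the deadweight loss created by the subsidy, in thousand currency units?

Demand slope: (39 − 45)/(4 − 3) = -6, so qd = 63 − 6p.
Supply slope: (51 − 54)/(11 − 12) = 3, so qs = 3p + 18.
Before the subsidy: set 63 − 6p = 3p + 18 → p* = 5, q* = 33.
With a per-unit subsidy paid to consumers, each effectively pays p − 4.5, so demand becomes qd = 63 − 6(p − 4.5).
New equilibrium: consumers pay 3.5, sellers receive 8, q = 42. (Wedge: pb − ps = −4.5.)
Quantity rises by |ΔQ| = |33 − 42| = 9.
DWL = ½ · t · |ΔQ| = ½ · 4.5 · 9 = 20.25.

Deadweight loss = 20.25 thousand.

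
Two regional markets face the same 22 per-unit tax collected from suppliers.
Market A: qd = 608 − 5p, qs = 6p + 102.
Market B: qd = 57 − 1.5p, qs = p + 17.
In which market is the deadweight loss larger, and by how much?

Market A: pre-tax p* = 46, q* = 378; post-tax q = 318; deadweight loss = 660.
Market B: pre-tax p* = 16, q* = 33; post-tax q = 19.8; deadweight loss = 145.2.
Difference: 660 vs 145.2 → market A is larger by 514.8.

Market A, by 514.8.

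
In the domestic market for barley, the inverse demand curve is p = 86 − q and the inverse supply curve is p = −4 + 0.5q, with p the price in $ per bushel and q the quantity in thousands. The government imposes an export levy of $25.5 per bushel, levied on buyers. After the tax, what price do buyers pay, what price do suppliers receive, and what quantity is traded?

Buyers pay $43; suppliers receive $17.5; quantity = 43.

Inverting to q(p) form: qd = 86 − p; qs = 2p + 8.
Without the tax, 86 − p = 2p + 8 gives 3p = 78, so p* = $26 and q* = 60.
With the tax collected from buyers, demand (in seller-price terms) shifts: qd = 86 − (p + 25.5).
Solving gives q = 43 with buyers paying $43 and suppliers receiving $17.5 (the $25.5 wedge).
The less price-elastic side of the market bears the larger share of a per-unit tax.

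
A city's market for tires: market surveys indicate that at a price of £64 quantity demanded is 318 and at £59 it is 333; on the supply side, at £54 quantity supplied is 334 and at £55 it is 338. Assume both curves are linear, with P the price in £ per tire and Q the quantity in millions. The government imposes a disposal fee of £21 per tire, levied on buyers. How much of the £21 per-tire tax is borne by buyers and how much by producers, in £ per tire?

Buyers bear £12 per tire; producers bear £9 per tire.

Demand slope: (333 − 318)/(59 − 64) = -3, so Qd = 510 − 3P.
Supply slope: (338 − 334)/(55 − 54) = 4, so Qs = 4P + 118.
Without the tax, 510 − 3P = 4P + 118 gives 7P = 392, so P* = £56 and Q* = 342.
With the tax collected from buyers, demand (in seller-price terms) shifts: Qd = 510 − 3(P + 21).
Solving gives Q = 306 with buyers paying £68 and producers receiving £47 (the £21 wedge).
Burden on buyers: £12; on producers: £9. (They sum to £21.)
The less price-elastic side of the market bears the larger share of a per-unit tax.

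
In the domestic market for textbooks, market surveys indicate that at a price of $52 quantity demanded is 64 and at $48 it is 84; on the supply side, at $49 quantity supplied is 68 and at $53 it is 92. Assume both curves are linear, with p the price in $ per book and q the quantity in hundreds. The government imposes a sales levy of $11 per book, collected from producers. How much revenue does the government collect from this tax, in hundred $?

Demand slope: (84 − 64)/(48 − 52) = -5, so qd = 324 − 5p.
Supply slope: (92 − 68)/(53 − 49) = 6, so qs = 6p − 226.
Without the tax, 324 − 5p = 6p − 226 gives 11p = 550, so p* = $50 and q* = 74.
With the tax collected from producers, supply shifts: qs = 6(p − 11) − 226.
New equilibrium: buyers pay $56, producers receive $45, q = 44. (Wedge: pb − ps = 11.)
Revenue = t · Q = 11 · 44 = $484.

Tax revenue = $484 hundred.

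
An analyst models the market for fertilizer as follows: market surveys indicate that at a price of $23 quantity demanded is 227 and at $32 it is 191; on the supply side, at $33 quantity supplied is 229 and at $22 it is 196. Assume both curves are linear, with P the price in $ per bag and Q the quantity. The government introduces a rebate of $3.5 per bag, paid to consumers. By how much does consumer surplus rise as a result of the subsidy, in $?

Consumer surplus rises by $321.

Demand slope: (191 − 227)/(32 − 23) = -4, so Qd = 319 − 4P.
Supply slope: (196 − 229)/(22 − 33) = 3, so Qs = 3P + 130.
Before the subsidy: set 319 − 4P = 3P + 130 → P* = $27, Q* = 211.
With a per-unit subsidy paid to consumers, each effectively pays P − 3.5, so demand becomes Qd = 319 − 4(P − 3.5).
Solving gives Q = 217 with consumers paying $25.5 and producers receiving $29 (the $3.5 wedge).
ΔCS is the trapezoid between Q = 217 and Q = 211 of height $1.5: ½ · (211 + 217) · 1.5 = $321.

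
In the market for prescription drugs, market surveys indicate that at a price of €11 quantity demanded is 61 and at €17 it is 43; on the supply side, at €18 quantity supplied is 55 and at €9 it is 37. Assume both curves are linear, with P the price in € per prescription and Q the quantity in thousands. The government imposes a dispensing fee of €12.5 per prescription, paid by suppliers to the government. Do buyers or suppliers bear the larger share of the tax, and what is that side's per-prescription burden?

Demand slope: (43 − 61)/(17 − 11) = -3, so Qd = 94 − 3P.
Supply slope: (37 − 55)/(9 − 18) = 2, so Qs = 2P + 19.
Before the tax: set 94 − 3P = 2P + 19 → P* = €15, Q* = 49.
With the tax collected from suppliers, supply shifts: Qs = 2(P − 12.5) + 19.
Solving gives Q = 34 with buyers paying €20 and suppliers receiving €7.5 (the €12.5 wedge).
Per-prescription burden: buyers €5, suppliers €7.5.
Suppliers take the larger share because supply is less price-elastic here (demand slope 3 vs supply slope 2).
The less price-elastic side of the market bears the larger share of a per-unit tax.

Suppliers bear the larger share: €7.5 per prescription.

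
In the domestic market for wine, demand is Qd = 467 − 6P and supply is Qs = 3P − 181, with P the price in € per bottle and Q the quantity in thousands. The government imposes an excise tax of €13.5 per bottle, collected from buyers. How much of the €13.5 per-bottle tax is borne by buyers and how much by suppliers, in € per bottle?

Buyers bear €4.5 per bottle; suppliers bear €9 per bottle.

Before the tax: set 467 − 6P = 3P − 181 → P* = €72, Q* = 35.
With the tax collected from buyers, demand (in seller-price terms) shifts: Qd = 467 − 6(P + 13.5).
New equilibrium: buyers pay €76.5, suppliers receive €63, Q = 8. (Wedge: Pb − Ps = 13.5.)
Burden on buyers: €4.5; on suppliers: €9. (They sum to €13.5.)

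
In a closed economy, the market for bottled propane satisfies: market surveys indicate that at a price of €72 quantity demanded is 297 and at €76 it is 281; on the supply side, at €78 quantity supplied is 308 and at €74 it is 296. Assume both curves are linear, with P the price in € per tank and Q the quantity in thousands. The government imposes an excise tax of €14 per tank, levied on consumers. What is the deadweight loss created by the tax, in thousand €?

Demand slope: (281 − 297)/(76 − 72) = -4, so Qd = 585 − 4P.
Supply slope: (296 − 308)/(74 − 78) = 3, so Qs = 3P + 74.
Without the tax, 585 − 4P = 3P + 74 gives 7P = 511, so P* = €73 and Q* = 293.
With the tax collected from consumers, demand (in seller-price terms) shifts: Qd = 585 − 4(P + 14).
New equilibrium: consumers pay €79, producers receive €65, Q = 269. (Wedge: Pb − Ps = 14.)
Quantity falls by |ΔQ| = |293 − 269| = 24.
DWL = ½ · t · |ΔQ| = ½ · 14 · 24 = €168.

Deadweight loss = €168 thousand.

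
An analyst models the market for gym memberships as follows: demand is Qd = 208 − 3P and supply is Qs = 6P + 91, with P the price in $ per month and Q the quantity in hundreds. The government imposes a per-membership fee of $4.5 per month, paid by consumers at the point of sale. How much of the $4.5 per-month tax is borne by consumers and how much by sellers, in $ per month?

Consumers bear $3 per month; sellers bear $1.5 per month.

Before the tax: set 208 − 3P = 6P + 91 → P* = $13, Q* = 169.
With the tax collected from consumers, demand (in seller-price terms) shifts: Qd = 208 − 3(P + 4.5).
Solving gives Q = 160 with consumers paying $16 and sellers receiving $11.5 (the $4.5 wedge).
Burden on consumers: $3; on sellers: $1.5. (They sum to $4.5.)
The less price-elastic side of the market bears the larger share of a per-unit tax.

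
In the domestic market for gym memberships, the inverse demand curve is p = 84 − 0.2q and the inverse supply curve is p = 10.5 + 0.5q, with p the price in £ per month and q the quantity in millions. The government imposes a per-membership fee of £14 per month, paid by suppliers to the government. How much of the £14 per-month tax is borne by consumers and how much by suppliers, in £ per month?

Consumers bear £4 per month; suppliers bear £10 per month.

Inverting to q(p) form: qd = 420 − 5p; qs = 2p − 21.
Before the tax: set 420 − 5p = 2p − 21 → p* = £63, q* = 105.
With the tax collected from suppliers, supply shifts: qs = 2(p − 14) − 21.
New equilibrium: consumers pay £67, suppliers receive £53, q = 85. (Wedge: pb − ps = 14.)
Burden on consumers: £4; on suppliers: £10. (They sum to £14.)
The less price-elastic side of the market bears the larger share of a per-unit tax.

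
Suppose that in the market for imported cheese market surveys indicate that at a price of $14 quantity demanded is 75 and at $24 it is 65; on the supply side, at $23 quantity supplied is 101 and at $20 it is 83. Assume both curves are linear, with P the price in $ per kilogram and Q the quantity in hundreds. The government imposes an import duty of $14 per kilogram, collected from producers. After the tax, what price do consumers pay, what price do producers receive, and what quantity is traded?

Consumers pay $30; producers receive $16; quantity = 59.

Demand slope: (65 − 75)/(24 − 14) = -1, so Qd = 89 − P.
Supply slope: (83 − 101)/(20 − 23) = 6, so Qs = 6P − 37.
Without the tax, 89 − P = 6P − 37 gives 7P = 126, so P* = $18 and Q* = 71.
With the tax collected from producers, supply shifts: Qs = 6(P − 14) − 37.
Solving gives Q = 59 with consumers paying $30 and producers receiving $16 (the $14 wedge).
The less price-elastic side of the market bears the larger share of a per-unit tax.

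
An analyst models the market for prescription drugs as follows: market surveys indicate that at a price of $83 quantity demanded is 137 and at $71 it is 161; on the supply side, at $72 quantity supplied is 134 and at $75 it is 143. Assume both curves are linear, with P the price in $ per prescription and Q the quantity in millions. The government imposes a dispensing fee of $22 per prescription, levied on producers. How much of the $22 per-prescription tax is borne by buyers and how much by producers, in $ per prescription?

Demand slope: (161 − 137)/(71 − 83) = -2, so Qd = 303 − 2P.
Supply slope: (143 − 134)/(75 − 72) = 3, so Qs = 3P − 82.
Before the tax: set 303 − 2P = 3P − 82 → P* = $77, Q* = 149.
With the tax collected from producers, supply shifts: Qs = 3(P − 22) − 82.
New equilibrium: buyers pay $90.2, producers receive $68.2, Q = 122.6. (Wedge: Pb − Ps = 22.)
Burden on buyers: $13.2; on producers: $8.8. (They sum to $22.)

Buyers bear $13.2 per prescription; producers bear $8.8 per prescription.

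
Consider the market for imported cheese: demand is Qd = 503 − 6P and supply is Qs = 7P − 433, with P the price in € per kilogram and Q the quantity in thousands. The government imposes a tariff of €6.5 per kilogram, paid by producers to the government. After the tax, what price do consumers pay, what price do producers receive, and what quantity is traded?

Before the tax: set 503 − 6P = 7P − 433 → P* = €72, Q* = 71.
With the tax collected from producers, supply shifts: Qs = 7(P − 6.5) − 433.
Solving gives Q = 50 with consumers paying €75.5 and producers receiving €69 (the €6.5 wedge).
The less price-elastic side of the market bears the larger share of a per-unit tax.

Consumers pay €75.5; producers receive €69; quantity = 50.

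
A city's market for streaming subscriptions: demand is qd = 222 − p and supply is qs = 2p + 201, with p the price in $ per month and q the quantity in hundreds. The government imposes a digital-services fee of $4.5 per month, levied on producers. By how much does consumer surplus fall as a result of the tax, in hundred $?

Without the tax, 222 − p = 2p + 201 gives 3p = 21, so p* = $7 and q* = 215.
With the tax collected from producers, supply shifts: qs = 2(p − 4.5) + 201.
New equilibrium: consumers pay $10, producers receive $5.5, q = 212. (Wedge: pb − ps = 4.5.)
ΔCS is the trapezoid between Q = 212 and Q = 215 of height $3: ½ · (215 + 212) · 3 = $640.5.

Consumer surplus falls by $640.5 hundred.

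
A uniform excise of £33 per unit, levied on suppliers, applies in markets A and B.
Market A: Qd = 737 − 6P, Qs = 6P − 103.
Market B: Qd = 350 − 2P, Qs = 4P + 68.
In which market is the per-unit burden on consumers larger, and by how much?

Market B, by £5.5.

Market A: pre-tax P* = £70, Q* = 317; post-tax Q = 218; per-unit burden on consumers = £16.5.
Market B: pre-tax P* = £47, Q* = 256; post-tax Q = 212; per-unit burden on consumers = £22.
Difference: £16.5 vs £22 → market B is larger by £5.5.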